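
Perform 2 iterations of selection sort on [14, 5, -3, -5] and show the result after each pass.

Pass 1: Select minimum -5 at index 3, swap -> [-5, 5, -3, 14]
Pass 2: Select minimum -3 at index 2, swap -> [-5, -3, 5, 14]


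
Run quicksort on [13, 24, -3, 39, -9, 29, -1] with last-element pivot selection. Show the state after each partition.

Partition 1: pivot=-1 at index 2 -> [-3, -9, -1, 39, 24, 29, 13]
Partition 2: pivot=-9 at index 0 -> [-9, -3, -1, 39, 24, 29, 13]
Partition 3: pivot=13 at index 3 -> [-9, -3, -1, 13, 24, 29, 39]
Partition 4: pivot=39 at index 6 -> [-9, -3, -1, 13, 24, 29, 39]
Partition 5: pivot=29 at index 5 -> [-9, -3, -1, 13, 24, 29, 39]


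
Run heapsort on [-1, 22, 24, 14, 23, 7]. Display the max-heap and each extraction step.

Build heap: [24, 23, 7, 14, 22, -1]
Extract 24: [23, 22, 7, 14, -1, 24]
Extract 23: [22, 14, 7, -1, 23, 24]
Extract 22: [14, -1, 7, 22, 23, 24]
Extract 14: [7, -1, 14, 22, 23, 24]
Extract 7: [-1, 7, 14, 22, 23, 24]


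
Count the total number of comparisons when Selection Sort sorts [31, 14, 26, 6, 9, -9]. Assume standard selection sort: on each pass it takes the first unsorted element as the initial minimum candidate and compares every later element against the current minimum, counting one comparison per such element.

Pass 1: scan indices 1..5 for the minimum = 5 comparison(s); min is -9, place at index 0 -> [-9, 14, 26, 6, 9, 31]
Pass 2: scan indices 2..5 for the minimum = 4 comparison(s); min is 6, place at index 1 -> [-9, 6, 26, 14, 9, 31]
Pass 3: scan indices 3..5 for the minimum = 3 comparison(s); min is 9, place at index 2 -> [-9, 6, 9, 14, 26, 31]
Pass 4: scan indices 4..5 for the minimum = 2 comparison(s); min is 14, place at index 3 -> [-9, 6, 9, 14, 26, 31]
Pass 5: scan indices 5..5 for the minimum = 1 comparison(s); min is 26, place at index 4 -> [-9, 6, 9, 14, 26, 31]
Selection sort always scans the whole unsorted suffix, so the count is (n-1) + (n-2) + ... + 1 = n(n-1)/2 = 6*5/2 = 15 regardless of the input order.
Total comparisons: 5 + 4 + 3 + 2 + 1 = 15


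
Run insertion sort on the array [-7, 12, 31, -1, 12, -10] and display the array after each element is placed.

First element -7 is already 'sorted'
Insert 12: shifted 0 elements -> [-7, 12, 31, -1, 12, -10]
Insert 31: shifted 0 elements -> [-7, 12, 31, -1, 12, -10]
Insert -1: shifted 2 elements -> [-7, -1, 12, 31, 12, -10]
Insert 12: shifted 1 elements -> [-7, -1, 12, 12, 31, -10]
Insert -10: shifted 5 elements -> [-10, -7, -1, 12, 12, 31]


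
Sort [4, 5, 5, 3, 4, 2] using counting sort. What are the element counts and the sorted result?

Count array: [0, 0, 1, 1, 2, 2]
(count[i] = number of elements equal to i)
Cumulative count: [0, 0, 1, 2, 4, 6]
Sorted: [2, 3, 4, 4, 5, 5]


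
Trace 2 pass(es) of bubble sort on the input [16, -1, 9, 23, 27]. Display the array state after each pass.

After pass 1: [-1, 9, 16, 23, 27] (2 swaps)
After pass 2: [-1, 9, 16, 23, 27] (0 swaps)
Total swaps: 2


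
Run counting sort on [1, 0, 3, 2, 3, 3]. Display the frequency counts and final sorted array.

Count array: [1, 1, 1, 3]
(count[i] = number of elements equal to i)
Cumulative count: [1, 2, 3, 6]
Sorted: [0, 1, 2, 3, 3, 3]


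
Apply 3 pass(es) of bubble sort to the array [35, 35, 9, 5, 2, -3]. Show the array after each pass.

After pass 1: [35, 9, 5, 2, -3, 35] (4 swaps)
After pass 2: [9, 5, 2, -3, 35, 35] (4 swaps)
After pass 3: [5, 2, -3, 9, 35, 35] (3 swaps)
Total swaps: 11


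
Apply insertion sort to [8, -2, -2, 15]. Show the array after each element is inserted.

First element 8 is already 'sorted'
Insert -2: shifted 1 elements -> [-2, 8, -2, 15]
Insert -2: shifted 1 elements -> [-2, -2, 8, 15]
Insert 15: shifted 0 elements -> [-2, -2, 8, 15]


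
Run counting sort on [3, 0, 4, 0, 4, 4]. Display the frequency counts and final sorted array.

Count array: [2, 0, 0, 1, 3]
(count[i] = number of elements equal to i)
Cumulative count: [2, 2, 2, 3, 6]
Sorted: [0, 0, 3, 4, 4, 4]


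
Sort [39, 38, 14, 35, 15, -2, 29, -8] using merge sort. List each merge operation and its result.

Divide and conquer:
  Merge [39] + [38] -> [38, 39]
  Merge [14] + [35] -> [14, 35]
  Merge [38, 39] + [14, 35] -> [14, 35, 38, 39]
  Merge [15] + [-2] -> [-2, 15]
  Merge [29] + [-8] -> [-8, 29]
  Merge [-2, 15] + [-8, 29] -> [-8, -2, 15, 29]
  Merge [14, 35, 38, 39] + [-8, -2, 15, 29] -> [-8, -2, 14, 15, 29, 35, 38, 39]


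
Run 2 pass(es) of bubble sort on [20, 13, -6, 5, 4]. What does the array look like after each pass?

After pass 1: [13, -6, 5, 4, 20] (4 swaps)
After pass 2: [-6, 5, 4, 13, 20] (3 swaps)
Total swaps: 7


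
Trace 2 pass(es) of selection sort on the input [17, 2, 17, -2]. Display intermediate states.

Pass 1: Select minimum -2 at index 3, swap -> [-2, 2, 17, 17]
Pass 2: Select minimum 2 at index 1, swap -> [-2, 2, 17, 17]


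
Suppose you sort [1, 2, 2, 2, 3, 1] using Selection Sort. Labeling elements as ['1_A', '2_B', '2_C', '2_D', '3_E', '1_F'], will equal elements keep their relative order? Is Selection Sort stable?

Trace Selection Sort on the labeled array (the key is the number; the letter only tracks identity):
  Pass 1: minimum 1_A is already at index 0; no swap -> [1_A, 2_B, 2_C, 2_D, 3_E, 1_F]
  Pass 2: minimum of unsorted part is 1_F at index 5; swap it with 2_B at index 1 -> [1_A, 1_F, 2_C, 2_D, 3_E, 2_B]
  Pass 3: minimum 2_C is already at index 2; no swap -> [1_A, 1_F, 2_C, 2_D, 3_E, 2_B]
  Pass 4: minimum 2_D is already at index 3; no swap -> [1_A, 1_F, 2_C, 2_D, 3_E, 2_B]
  Pass 5: minimum of unsorted part is 2_B at index 5; swap it with 3_E at index 4 -> [1_A, 1_F, 2_C, 2_D, 2_B, 3_E]
Final order: [1_A, 1_F, 2_C, 2_D, 2_B, 3_E]
Equal keys:
  value 1: originally 1_A, 1_F; after sorting 1_A, 1_F -> order preserved
  value 2: originally 2_B, 2_C, 2_D; after sorting 2_C, 2_D, 2_B -> order changed
Equal keys were reordered, so Selection Sort is not stable: the long-range swap that moves the minimum into place can carry an element past an equal key. (One such input is enough; an unstable sort may happen to preserve order on other inputs, but it gives no guarantee.)
Answer: Not stable


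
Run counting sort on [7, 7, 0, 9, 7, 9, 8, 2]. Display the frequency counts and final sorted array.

Count array: [1, 0, 1, 0, 0, 0, 0, 3, 1, 2]
(count[i] = number of elements equal to i)
Cumulative count: [1, 1, 2, 2, 2, 2, 2, 5, 6, 8]
Sorted: [0, 2, 7, 7, 7, 8, 9, 9]


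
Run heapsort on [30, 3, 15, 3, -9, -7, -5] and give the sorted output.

Build heap: [30, 3, 15, 3, -9, -7, -5]
Extract 30: [15, 3, -5, 3, -9, -7, 30]
Extract 15: [3, 3, -5, -7, -9, 15, 30]
Extract 3: [3, -7, -5, -9, 3, 15, 30]
Extract 3: [-5, -7, -9, 3, 3, 15, 30]
Extract -5: [-7, -9, -5, 3, 3, 15, 30]
Extract -7: [-9, -7, -5, 3, 3, 15, 30]


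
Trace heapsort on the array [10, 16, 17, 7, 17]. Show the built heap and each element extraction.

Build heap: [17, 16, 17, 7, 10]
Extract 17: [17, 16, 10, 7, 17]
Extract 17: [16, 7, 10, 17, 17]
Extract 16: [10, 7, 16, 17, 17]
Extract 10: [7, 10, 16, 17, 17]


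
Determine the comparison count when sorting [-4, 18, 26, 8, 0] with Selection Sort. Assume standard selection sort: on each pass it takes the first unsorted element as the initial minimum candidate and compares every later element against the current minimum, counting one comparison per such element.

Pass 1: scan indices 1..4 for the minimum = 4 comparison(s); min is -4, place at index 0 -> [-4, 18, 26, 8, 0]
Pass 2: scan indices 2..4 for the minimum = 3 comparison(s); min is 0, place at index 1 -> [-4, 0, 26, 8, 18]
Pass 3: scan indices 3..4 for the minimum = 2 comparison(s); min is 8, place at index 2 -> [-4, 0, 8, 26, 18]
Pass 4: scan indices 4..4 for the minimum = 1 comparison(s); min is 18, place at index 3 -> [-4, 0, 8, 18, 26]
Selection sort always scans the whole unsorted suffix, so the count is (n-1) + (n-2) + ... + 1 = n(n-1)/2 = 5*4/2 = 10 regardless of the input order.
Total comparisons: 4 + 3 + 2 + 1 = 10


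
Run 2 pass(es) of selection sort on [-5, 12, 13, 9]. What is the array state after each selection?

Pass 1: Select minimum -5 at index 0, swap -> [-5, 12, 13, 9]
Pass 2: Select minimum 9 at index 3, swap -> [-5, 9, 13, 12]


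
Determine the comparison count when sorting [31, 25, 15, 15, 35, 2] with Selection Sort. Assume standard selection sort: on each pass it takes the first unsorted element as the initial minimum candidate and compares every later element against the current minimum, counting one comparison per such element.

Pass 1: scan indices 1..5 for the minimum = 5 comparison(s); min is 2, place at index 0 -> [2, 25, 15, 15, 35, 31]
Pass 2: scan indices 2..5 for the minimum = 4 comparison(s); min is 15, place at index 1 -> [2, 15, 25, 15, 35, 31]
Pass 3: scan indices 3..5 for the minimum = 3 comparison(s); min is 15, place at index 2 -> [2, 15, 15, 25, 35, 31]
Pass 4: scan indices 4..5 for the minimum = 2 comparison(s); min is 25, place at index 3 -> [2, 15, 15, 25, 35, 31]
Pass 5: scan indices 5..5 for the minimum = 1 comparison(s); min is 31, place at index 4 -> [2, 15, 15, 25, 31, 35]
Selection sort always scans the whole unsorted suffix, so the count is (n-1) + (n-2) + ... + 1 = n(n-1)/2 = 6*5/2 = 15 regardless of the input order.
Total comparisons: 5 + 4 + 3 + 2 + 1 = 15


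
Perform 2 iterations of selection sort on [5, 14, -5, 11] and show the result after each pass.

Pass 1: Select minimum -5 at index 2, swap -> [-5, 14, 5, 11]
Pass 2: Select minimum 5 at index 2, swap -> [-5, 5, 14, 11]


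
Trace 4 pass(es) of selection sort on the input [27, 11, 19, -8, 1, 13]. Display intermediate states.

Pass 1: Select minimum -8 at index 3, swap -> [-8, 11, 19, 27, 1, 13]
Pass 2: Select minimum 1 at index 4, swap -> [-8, 1, 19, 27, 11, 13]
Pass 3: Select minimum 11 at index 4, swap -> [-8, 1, 11, 27, 19, 13]
Pass 4: Select minimum 13 at index 5, swap -> [-8, 1, 11, 13, 19, 27]


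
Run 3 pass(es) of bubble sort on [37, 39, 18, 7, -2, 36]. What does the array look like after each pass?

After pass 1: [37, 18, 7, -2, 36, 39] (4 swaps)
After pass 2: [18, 7, -2, 36, 37, 39] (4 swaps)
After pass 3: [7, -2, 18, 36, 37, 39] (2 swaps)
Total swaps: 10


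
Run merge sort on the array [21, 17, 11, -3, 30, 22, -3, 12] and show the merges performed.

Divide and conquer:
  Merge [21] + [17] -> [17, 21]
  Merge [11] + [-3] -> [-3, 11]
  Merge [17, 21] + [-3, 11] -> [-3, 11, 17, 21]
  Merge [30] + [22] -> [22, 30]
  Merge [-3] + [12] -> [-3, 12]
  Merge [22, 30] + [-3, 12] -> [-3, 12, 22, 30]
  Merge [-3, 11, 17, 21] + [-3, 12, 22, 30] -> [-3, -3, 11, 12, 17, 21, 22, 30]


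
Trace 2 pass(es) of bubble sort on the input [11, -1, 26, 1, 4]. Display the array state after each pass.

After pass 1: [-1, 11, 1, 4, 26] (3 swaps)
After pass 2: [-1, 1, 4, 11, 26] (2 swaps)
Total swaps: 5


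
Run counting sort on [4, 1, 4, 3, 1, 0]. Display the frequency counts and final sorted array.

Count array: [1, 2, 0, 1, 2]
(count[i] = number of elements equal to i)
Cumulative count: [1, 3, 3, 4, 6]
Sorted: [0, 1, 1, 3, 4, 4]


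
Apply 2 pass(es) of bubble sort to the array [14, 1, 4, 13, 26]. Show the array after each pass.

After pass 1: [1, 4, 13, 14, 26] (3 swaps)
After pass 2: [1, 4, 13, 14, 26] (0 swaps)
Total swaps: 3


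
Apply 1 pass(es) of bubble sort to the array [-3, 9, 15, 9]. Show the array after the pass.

After pass 1: [-3, 9, 9, 15] (1 swaps)
Total swaps: 1


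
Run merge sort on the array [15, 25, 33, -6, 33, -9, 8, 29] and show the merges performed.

Divide and conquer:
  Merge [15] + [25] -> [15, 25]
  Merge [33] + [-6] -> [-6, 33]
  Merge [15, 25] + [-6, 33] -> [-6, 15, 25, 33]
  Merge [33] + [-9] -> [-9, 33]
  Merge [8] + [29] -> [8, 29]
  Merge [-9, 33] + [8, 29] -> [-9, 8, 29, 33]
  Merge [-6, 15, 25, 33] + [-9, 8, 29, 33] -> [-9, -6, 8, 15, 25, 29, 33, 33]


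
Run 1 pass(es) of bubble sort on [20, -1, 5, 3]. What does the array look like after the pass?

After pass 1: [-1, 5, 3, 20] (3 swaps)
Total swaps: 3


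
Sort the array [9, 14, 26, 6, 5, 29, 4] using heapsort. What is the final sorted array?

Build heap: [29, 14, 26, 6, 5, 9, 4]
Extract 29: [26, 14, 9, 6, 5, 4, 29]
Extract 26: [14, 6, 9, 4, 5, 26, 29]
Extract 14: [9, 6, 5, 4, 14, 26, 29]
Extract 9: [6, 4, 5, 9, 14, 26, 29]
Extract 6: [5, 4, 6, 9, 14, 26, 29]
Extract 5: [4, 5, 6, 9, 14, 26, 29]


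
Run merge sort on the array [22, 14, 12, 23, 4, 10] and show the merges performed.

Divide and conquer:
  Merge [14] + [12] -> [12, 14]
  Merge [22] + [12, 14] -> [12, 14, 22]
  Merge [4] + [10] -> [4, 10]
  Merge [23] + [4, 10] -> [4, 10, 23]
  Merge [12, 14, 22] + [4, 10, 23] -> [4, 10, 12, 14, 22, 23]


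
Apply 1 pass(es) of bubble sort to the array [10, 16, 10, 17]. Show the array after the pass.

After pass 1: [10, 10, 16, 17] (1 swaps)
Total swaps: 1


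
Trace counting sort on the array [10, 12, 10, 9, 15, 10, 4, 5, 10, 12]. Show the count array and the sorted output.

Count array: [0, 0, 0, 0, 1, 1, 0, 0, 0, 1, 4, 0, 2, 0, 0, 1]
(count[i] = number of elements equal to i)
Cumulative count: [0, 0, 0, 0, 1, 2, 2, 2, 2, 3, 7, 7, 9, 9, 9, 10]
Sorted: [4, 5, 9, 10, 10, 10, 10, 12, 12, 15]


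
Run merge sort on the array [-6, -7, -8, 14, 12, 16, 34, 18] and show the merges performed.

Divide and conquer:
  Merge [-6] + [-7] -> [-7, -6]
  Merge [-8] + [14] -> [-8, 14]
  Merge [-7, -6] + [-8, 14] -> [-8, -7, -6, 14]
  Merge [12] + [16] -> [12, 16]
  Merge [34] + [18] -> [18, 34]
  Merge [12, 16] + [18, 34] -> [12, 16, 18, 34]
  Merge [-8, -7, -6, 14] + [12, 16, 18, 34] -> [-8, -7, -6, 12, 14, 16, 18, 34]


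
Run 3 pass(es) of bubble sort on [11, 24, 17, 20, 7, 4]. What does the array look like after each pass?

After pass 1: [11, 17, 20, 7, 4, 24] (4 swaps)
After pass 2: [11, 17, 7, 4, 20, 24] (2 swaps)
After pass 3: [11, 7, 4, 17, 20, 24] (2 swaps)
Total swaps: 8


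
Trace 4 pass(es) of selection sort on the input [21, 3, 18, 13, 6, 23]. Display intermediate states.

Pass 1: Select minimum 3 at index 1, swap -> [3, 21, 18, 13, 6, 23]
Pass 2: Select minimum 6 at index 4, swap -> [3, 6, 18, 13, 21, 23]
Pass 3: Select minimum 13 at index 3, swap -> [3, 6, 13, 18, 21, 23]
Pass 4: Select minimum 18 at index 3, swap -> [3, 6, 13, 18, 21, 23]


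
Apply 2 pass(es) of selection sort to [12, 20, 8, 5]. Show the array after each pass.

Pass 1: Select minimum 5 at index 3, swap -> [5, 20, 8, 12]
Pass 2: Select minimum 8 at index 2, swap -> [5, 8, 20, 12]


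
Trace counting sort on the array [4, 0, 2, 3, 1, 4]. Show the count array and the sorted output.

Count array: [1, 1, 1, 1, 2]
(count[i] = number of elements equal to i)
Cumulative count: [1, 2, 3, 4, 6]
Sorted: [0, 1, 2, 3, 4, 4]


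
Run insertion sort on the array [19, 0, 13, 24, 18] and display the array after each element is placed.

First element 19 is already 'sorted'
Insert 0: shifted 1 elements -> [0, 19, 13, 24, 18]
Insert 13: shifted 1 elements -> [0, 13, 19, 24, 18]
Insert 24: shifted 0 elements -> [0, 13, 19, 24, 18]
Insert 18: shifted 2 elements -> [0, 13, 18, 19, 24]


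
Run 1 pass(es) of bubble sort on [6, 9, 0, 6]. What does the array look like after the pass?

After pass 1: [6, 0, 6, 9] (2 swaps)
Total swaps: 2


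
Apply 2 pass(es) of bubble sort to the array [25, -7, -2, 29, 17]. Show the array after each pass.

After pass 1: [-7, -2, 25, 17, 29] (3 swaps)
After pass 2: [-7, -2, 17, 25, 29] (1 swaps)
Total swaps: 4


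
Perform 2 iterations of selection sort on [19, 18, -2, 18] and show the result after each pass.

Pass 1: Select minimum -2 at index 2, swap -> [-2, 18, 19, 18]
Pass 2: Select minimum 18 at index 1, swap -> [-2, 18, 19, 18]


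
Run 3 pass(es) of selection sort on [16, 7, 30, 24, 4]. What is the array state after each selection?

Pass 1: Select minimum 4 at index 4, swap -> [4, 7, 30, 24, 16]
Pass 2: Select minimum 7 at index 1, swap -> [4, 7, 30, 24, 16]
Pass 3: Select minimum 16 at index 4, swap -> [4, 7, 16, 24, 30]


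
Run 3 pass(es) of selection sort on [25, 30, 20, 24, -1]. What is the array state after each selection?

Pass 1: Select minimum -1 at index 4, swap -> [-1, 30, 20, 24, 25]
Pass 2: Select minimum 20 at index 2, swap -> [-1, 20, 30, 24, 25]
Pass 3: Select minimum 24 at index 3, swap -> [-1, 20, 24, 30, 25]


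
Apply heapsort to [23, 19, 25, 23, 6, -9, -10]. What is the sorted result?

Build heap: [25, 23, 23, 19, 6, -9, -10]
Extract 25: [23, 19, 23, -10, 6, -9, 25]
Extract 23: [23, 19, -9, -10, 6, 23, 25]
Extract 23: [19, 6, -9, -10, 23, 23, 25]
Extract 19: [6, -10, -9, 19, 23, 23, 25]
Extract 6: [-9, -10, 6, 19, 23, 23, 25]
Extract -9: [-10, -9, 6, 19, 23, 23, 25]


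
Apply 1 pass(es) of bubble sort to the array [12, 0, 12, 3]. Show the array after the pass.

After pass 1: [0, 12, 3, 12] (2 swaps)
Total swaps: 2


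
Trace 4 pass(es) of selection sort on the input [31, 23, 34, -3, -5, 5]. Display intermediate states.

Pass 1: Select minimum -5 at index 4, swap -> [-5, 23, 34, -3, 31, 5]
Pass 2: Select minimum -3 at index 3, swap -> [-5, -3, 34, 23, 31, 5]
Pass 3: Select minimum 5 at index 5, swap -> [-5, -3, 5, 23, 31, 34]
Pass 4: Select minimum 23 at index 3, swap -> [-5, -3, 5, 23, 31, 34]


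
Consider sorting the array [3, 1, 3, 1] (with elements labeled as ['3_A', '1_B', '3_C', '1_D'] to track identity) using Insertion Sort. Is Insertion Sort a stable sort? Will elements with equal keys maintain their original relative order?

Trace Insertion Sort on the labeled array (the key is the number; the letter only tracks identity):
  Insert 1_B at index 0: [1_B, 3_A, 3_C, 1_D]
  Insert 3_C at index 2: [1_B, 3_A, 3_C, 1_D]
  Insert 1_D at index 1: [1_B, 1_D, 3_A, 3_C]
Final order: [1_B, 1_D, 3_A, 3_C]
Equal keys:
  value 1: originally 1_B, 1_D; after sorting 1_B, 1_D -> order preserved
  value 3: originally 3_A, 3_C; after sorting 3_A, 3_C -> order preserved
All equal keys kept their original relative order. Insertion Sort is stable: elements are shifted only while they are strictly greater than the key, so a key is inserted after any equal elements already placed.
Answer: Stable


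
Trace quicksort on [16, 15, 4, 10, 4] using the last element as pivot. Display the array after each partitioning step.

Partition 1: pivot=4 at index 1 -> [4, 4, 16, 10, 15]
Partition 2: pivot=15 at index 3 -> [4, 4, 10, 15, 16]


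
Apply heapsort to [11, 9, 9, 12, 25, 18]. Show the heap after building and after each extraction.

Build heap: [25, 12, 18, 11, 9, 9]
Extract 25: [18, 12, 9, 11, 9, 25]
Extract 18: [12, 11, 9, 9, 18, 25]
Extract 12: [11, 9, 9, 12, 18, 25]
Extract 11: [9, 9, 11, 12, 18, 25]
Extract 9: [9, 9, 11, 12, 18, 25]


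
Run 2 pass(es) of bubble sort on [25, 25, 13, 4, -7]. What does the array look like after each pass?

After pass 1: [25, 13, 4, -7, 25] (3 swaps)
After pass 2: [13, 4, -7, 25, 25] (3 swaps)
Total swaps: 6


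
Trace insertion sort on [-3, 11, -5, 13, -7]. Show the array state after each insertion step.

First element -3 is already 'sorted'
Insert 11: shifted 0 elements -> [-3, 11, -5, 13, -7]
Insert -5: shifted 2 elements -> [-5, -3, 11, 13, -7]
Insert 13: shifted 0 elements -> [-5, -3, 11, 13, -7]
Insert -7: shifted 4 elements -> [-7, -5, -3, 11, 13]


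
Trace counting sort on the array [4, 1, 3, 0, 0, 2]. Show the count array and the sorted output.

Count array: [2, 1, 1, 1, 1]
(count[i] = number of elements equal to i)
Cumulative count: [2, 3, 4, 5, 6]
Sorted: [0, 0, 1, 2, 3, 4]


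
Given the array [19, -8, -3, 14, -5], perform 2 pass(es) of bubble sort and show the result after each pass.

After pass 1: [-8, -3, 14, -5, 19] (4 swaps)
After pass 2: [-8, -3, -5, 14, 19] (1 swaps)
Total swaps: 5


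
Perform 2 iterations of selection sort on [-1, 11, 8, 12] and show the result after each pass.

Pass 1: Select minimum -1 at index 0, swap -> [-1, 11, 8, 12]
Pass 2: Select minimum 8 at index 2, swap -> [-1, 8, 11, 12]


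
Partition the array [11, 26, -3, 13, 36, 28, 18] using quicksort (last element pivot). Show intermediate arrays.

Partition 1: pivot=18 at index 3 -> [11, -3, 13, 18, 36, 28, 26]
Partition 2: pivot=13 at index 2 -> [11, -3, 13, 18, 36, 28, 26]
Partition 3: pivot=-3 at index 0 -> [-3, 11, 13, 18, 36, 28, 26]
Partition 4: pivot=26 at index 4 -> [-3, 11, 13, 18, 26, 28, 36]
Partition 5: pivot=36 at index 6 -> [-3, 11, 13, 18, 26, 28, 36]


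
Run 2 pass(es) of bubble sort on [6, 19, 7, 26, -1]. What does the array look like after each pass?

After pass 1: [6, 7, 19, -1, 26] (2 swaps)
After pass 2: [6, 7, -1, 19, 26] (1 swaps)
Total swaps: 3


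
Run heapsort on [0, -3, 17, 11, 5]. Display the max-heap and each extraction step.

Build heap: [17, 11, 0, -3, 5]
Extract 17: [11, 5, 0, -3, 17]
Extract 11: [5, -3, 0, 11, 17]
Extract 5: [0, -3, 5, 11, 17]
Extract 0: [-3, 0, 5, 11, 17]


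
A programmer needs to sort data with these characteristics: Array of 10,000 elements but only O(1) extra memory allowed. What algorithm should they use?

Best choice: Heapsort
Reason: Heapsort rearranges the array in place using O(1) auxiliary space and still guarantees O(n log n) time; quicksort partitions in place but needs Theta(log n) stack space for recursion (O(n) in the worst case), and mergesort requires O(n) auxiliary space


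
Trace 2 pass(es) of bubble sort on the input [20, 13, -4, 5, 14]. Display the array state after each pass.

After pass 1: [13, -4, 5, 14, 20] (4 swaps)
After pass 2: [-4, 5, 13, 14, 20] (2 swaps)
Total swaps: 6


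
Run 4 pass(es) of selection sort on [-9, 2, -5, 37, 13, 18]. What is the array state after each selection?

Pass 1: Select minimum -9 at index 0, swap -> [-9, 2, -5, 37, 13, 18]
Pass 2: Select minimum -5 at index 2, swap -> [-9, -5, 2, 37, 13, 18]
Pass 3: Select minimum 2 at index 2, swap -> [-9, -5, 2, 37, 13, 18]
Pass 4: Select minimum 13 at index 4, swap -> [-9, -5, 2, 13, 37, 18]


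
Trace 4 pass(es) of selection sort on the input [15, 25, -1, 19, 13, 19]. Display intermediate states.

Pass 1: Select minimum -1 at index 2, swap -> [-1, 25, 15, 19, 13, 19]
Pass 2: Select minimum 13 at index 4, swap -> [-1, 13, 15, 19, 25, 19]
Pass 3: Select minimum 15 at index 2, swap -> [-1, 13, 15, 19, 25, 19]
Pass 4: Select minimum 19 at index 3, swap -> [-1, 13, 15, 19, 25, 19]


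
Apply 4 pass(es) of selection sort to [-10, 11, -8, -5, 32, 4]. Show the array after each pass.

Pass 1: Select minimum -10 at index 0, swap -> [-10, 11, -8, -5, 32, 4]
Pass 2: Select minimum -8 at index 2, swap -> [-10, -8, 11, -5, 32, 4]
Pass 3: Select minimum -5 at index 3, swap -> [-10, -8, -5, 11, 32, 4]
Pass 4: Select minimum 4 at index 5, swap -> [-10, -8, -5, 4, 32, 11]


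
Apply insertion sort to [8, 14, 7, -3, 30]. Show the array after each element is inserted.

First element 8 is already 'sorted'
Insert 14: shifted 0 elements -> [8, 14, 7, -3, 30]
Insert 7: shifted 2 elements -> [7, 8, 14, -3, 30]
Insert -3: shifted 3 elements -> [-3, 7, 8, 14, 30]
Insert 30: shifted 0 elements -> [-3, 7, 8, 14, 30]


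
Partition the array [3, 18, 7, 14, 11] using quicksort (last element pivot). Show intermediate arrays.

Partition 1: pivot=11 at index 2 -> [3, 7, 11, 14, 18]
Partition 2: pivot=7 at index 1 -> [3, 7, 11, 14, 18]
Partition 3: pivot=18 at index 4 -> [3, 7, 11, 14, 18]


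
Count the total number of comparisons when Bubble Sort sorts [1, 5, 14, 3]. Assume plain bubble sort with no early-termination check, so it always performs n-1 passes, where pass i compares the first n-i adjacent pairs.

Pass 1: compare adjacent pairs (0,1)..(2,3) = 3 comparison(s), 1 swap(s) -> [1, 5, 3, 14]
Pass 2: compare adjacent pairs (0,1)..(1,2) = 2 comparison(s), 1 swap(s) -> [1, 3, 5, 14]
Pass 3: compare adjacent pairs (0,1)..(0,1) = 1 comparison(s), 0 swap(s) -> [1, 3, 5, 14]
Total comparisons: 3 + 2 + 1 = 6


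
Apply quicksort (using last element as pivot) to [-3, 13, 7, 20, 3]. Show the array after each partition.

Partition 1: pivot=3 at index 1 -> [-3, 3, 7, 20, 13]
Partition 2: pivot=13 at index 3 -> [-3, 3, 7, 13, 20]


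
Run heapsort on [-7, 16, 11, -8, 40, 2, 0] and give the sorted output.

Build heap: [40, 16, 11, -8, -7, 2, 0]
Extract 40: [16, 0, 11, -8, -7, 2, 40]
Extract 16: [11, 0, 2, -8, -7, 16, 40]
Extract 11: [2, 0, -7, -8, 11, 16, 40]
Extract 2: [0, -8, -7, 2, 11, 16, 40]
Extract 0: [-7, -8, 0, 2, 11, 16, 40]
Extract -7: [-8, -7, 0, 2, 11, 16, 40]


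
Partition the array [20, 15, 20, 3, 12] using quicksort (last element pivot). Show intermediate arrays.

Partition 1: pivot=12 at index 1 -> [3, 12, 20, 20, 15]
Partition 2: pivot=15 at index 2 -> [3, 12, 15, 20, 20]
Partition 3: pivot=20 at index 4 -> [3, 12, 15, 20, 20]


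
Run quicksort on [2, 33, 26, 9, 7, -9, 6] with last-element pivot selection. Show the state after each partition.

Partition 1: pivot=6 at index 2 -> [2, -9, 6, 9, 7, 33, 26]
Partition 2: pivot=-9 at index 0 -> [-9, 2, 6, 9, 7, 33, 26]
Partition 3: pivot=26 at index 5 -> [-9, 2, 6, 9, 7, 26, 33]
Partition 4: pivot=7 at index 3 -> [-9, 2, 6, 7, 9, 26, 33]


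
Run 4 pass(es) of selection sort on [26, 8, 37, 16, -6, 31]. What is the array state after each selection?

Pass 1: Select minimum -6 at index 4, swap -> [-6, 8, 37, 16, 26, 31]
Pass 2: Select minimum 8 at index 1, swap -> [-6, 8, 37, 16, 26, 31]
Pass 3: Select minimum 16 at index 3, swap -> [-6, 8, 16, 37, 26, 31]
Pass 4: Select minimum 26 at index 4, swap -> [-6, 8, 16, 26, 37, 31]


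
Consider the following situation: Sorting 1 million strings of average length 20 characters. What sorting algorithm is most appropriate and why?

Best choice: MSD radix sort or Mergesort
Reason: MSD radix sort is a non-comparison sort that buckets the strings by successive character positions, running in time proportional to the total number of characters examined rather than O(n log n) string comparisons; mergesort is a stable O(n log n)-comparison alternative that works for arbitrary variable-length keys


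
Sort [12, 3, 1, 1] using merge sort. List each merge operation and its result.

Divide and conquer:
  Merge [12] + [3] -> [3, 12]
  Merge [1] + [1] -> [1, 1]
  Merge [3, 12] + [1, 1] -> [1, 1, 3, 12]


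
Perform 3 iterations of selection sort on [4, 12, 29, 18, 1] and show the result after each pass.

Pass 1: Select minimum 1 at index 4, swap -> [1, 12, 29, 18, 4]
Pass 2: Select minimum 4 at index 4, swap -> [1, 4, 29, 18, 12]
Pass 3: Select minimum 12 at index 4, swap -> [1, 4, 12, 18, 29]


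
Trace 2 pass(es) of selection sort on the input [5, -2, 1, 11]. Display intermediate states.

Pass 1: Select minimum -2 at index 1, swap -> [-2, 5, 1, 11]
Pass 2: Select minimum 1 at index 2, swap -> [-2, 1, 5, 11]


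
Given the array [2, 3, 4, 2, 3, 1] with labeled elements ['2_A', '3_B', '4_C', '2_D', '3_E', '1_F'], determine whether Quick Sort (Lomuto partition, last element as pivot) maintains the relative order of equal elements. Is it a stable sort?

Trace Quick Sort on the labeled array (the key is the number; the letter only tracks identity):
  Partition indices 0..5 around pivot 1_F -> [1_F, 3_B, 4_C, 2_D, 3_E, 2_A]
  Partition indices 1..5 around pivot 2_A -> [1_F, 2_D, 2_A, 3_B, 3_E, 4_C]
  Partition indices 3..5 around pivot 4_C -> [1_F, 2_D, 2_A, 3_B, 3_E, 4_C]
  Partition indices 3..4 around pivot 3_E -> [1_F, 2_D, 2_A, 3_B, 3_E, 4_C]
Final order: [1_F, 2_D, 2_A, 3_B, 3_E, 4_C]
Equal keys:
  value 2: originally 2_A, 2_D; after sorting 2_D, 2_A -> order changed
  value 3: originally 3_B, 3_E; after sorting 3_B, 3_E -> order preserved
Equal keys were reordered, so Quick Sort is not stable: partition swaps elements across long distances and can reorder equal keys. (One such input is enough; an unstable sort may happen to preserve order on other inputs, but it gives no guarantee.)
Answer: Not stable


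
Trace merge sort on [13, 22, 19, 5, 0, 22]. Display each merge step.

Divide and conquer:
  Merge [22] + [19] -> [19, 22]
  Merge [13] + [19, 22] -> [13, 19, 22]
  Merge [0] + [22] -> [0, 22]
  Merge [5] + [0, 22] -> [0, 5, 22]
  Merge [13, 19, 22] + [0, 5, 22] -> [0, 5, 13, 19, 22, 22]


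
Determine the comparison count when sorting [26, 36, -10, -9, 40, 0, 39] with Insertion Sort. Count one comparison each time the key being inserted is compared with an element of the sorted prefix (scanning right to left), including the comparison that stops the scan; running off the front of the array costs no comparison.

Insert 36: 26 <= 36 (stop) = 1 comparison(s) -> [26, 36, -10, -9, 40, 0, 39]
Insert -10: 36 > -10 (shift), 26 > -10 (shift), reached front = 2 comparison(s) -> [-10, 26, 36, -9, 40, 0, 39]
Insert -9: 36 > -9 (shift), 26 > -9 (shift), -10 <= -9 (stop) = 3 comparison(s) -> [-10, -9, 26, 36, 40, 0, 39]
Insert 40: 36 <= 40 (stop) = 1 comparison(s) -> [-10, -9, 26, 36, 40, 0, 39]
Insert 0: 40 > 0 (shift), 36 > 0 (shift), 26 > 0 (shift), -9 <= 0 (stop) = 4 comparison(s) -> [-10, -9, 0, 26, 36, 40, 39]
Insert 39: 40 > 39 (shift), 36 <= 39 (stop) = 2 comparison(s) -> [-10, -9, 0, 26, 36, 39, 40]
Total comparisons: 1 + 2 + 3 + 1 + 4 + 2 = 13


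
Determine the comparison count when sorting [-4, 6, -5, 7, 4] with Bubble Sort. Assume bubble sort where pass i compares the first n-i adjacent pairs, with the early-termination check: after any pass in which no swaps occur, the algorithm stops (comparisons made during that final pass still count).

Pass 1: compare adjacent pairs (0,1)..(3,4) = 4 comparison(s), 2 swap(s) -> [-4, -5, 6, 4, 7]
Pass 2: compare adjacent pairs (0,1)..(2,3) = 3 comparison(s), 2 swap(s) -> [-5, -4, 4, 6, 7]
Pass 3: compare adjacent pairs (0,1)..(1,2) = 2 comparison(s), 0 swap(s) -> [-5, -4, 4, 6, 7]
No swaps in this pass, so bubble sort stops here.
Total comparisons: 4 + 3 + 2 = 9


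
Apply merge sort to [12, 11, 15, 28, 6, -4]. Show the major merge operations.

Divide and conquer:
  Merge [11] + [15] -> [11, 15]
  Merge [12] + [11, 15] -> [11, 12, 15]
  Merge [6] + [-4] -> [-4, 6]
  Merge [28] + [-4, 6] -> [-4, 6, 28]
  Merge [11, 12, 15] + [-4, 6, 28] -> [-4, 6, 11, 12, 15, 28]


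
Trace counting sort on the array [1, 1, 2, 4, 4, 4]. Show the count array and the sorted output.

Count array: [0, 2, 1, 0, 3]
(count[i] = number of elements equal to i)
Cumulative count: [0, 2, 3, 3, 6]
Sorted: [1, 1, 2, 4, 4, 4]


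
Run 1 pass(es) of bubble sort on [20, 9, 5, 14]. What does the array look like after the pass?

After pass 1: [9, 5, 14, 20] (3 swaps)
Total swaps: 3


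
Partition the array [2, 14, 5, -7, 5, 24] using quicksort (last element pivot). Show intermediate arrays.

Partition 1: pivot=24 at index 5 -> [2, 14, 5, -7, 5, 24]
Partition 2: pivot=5 at index 3 -> [2, 5, -7, 5, 14, 24]
Partition 3: pivot=-7 at index 0 -> [-7, 5, 2, 5, 14, 24]
Partition 4: pivot=2 at index 1 -> [-7, 2, 5, 5, 14, 24]


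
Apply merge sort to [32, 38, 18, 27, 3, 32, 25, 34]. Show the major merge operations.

Divide and conquer:
  Merge [32] + [38] -> [32, 38]
  Merge [18] + [27] -> [18, 27]
  Merge [32, 38] + [18, 27] -> [18, 27, 32, 38]
  Merge [3] + [32] -> [3, 32]
  Merge [25] + [34] -> [25, 34]
  Merge [3, 32] + [25, 34] -> [3, 25, 32, 34]
  Merge [18, 27, 32, 38] + [3, 25, 32, 34] -> [3, 18, 25, 27, 32, 32, 34, 38]


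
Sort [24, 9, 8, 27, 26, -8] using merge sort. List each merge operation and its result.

Divide and conquer:
  Merge [9] + [8] -> [8, 9]
  Merge [24] + [8, 9] -> [8, 9, 24]
  Merge [26] + [-8] -> [-8, 26]
  Merge [27] + [-8, 26] -> [-8, 26, 27]
  Merge [8, 9, 24] + [-8, 26, 27] -> [-8, 8, 9, 24, 26, 27]


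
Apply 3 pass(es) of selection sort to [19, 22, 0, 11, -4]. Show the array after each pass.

Pass 1: Select minimum -4 at index 4, swap -> [-4, 22, 0, 11, 19]
Pass 2: Select minimum 0 at index 2, swap -> [-4, 0, 22, 11, 19]
Pass 3: Select minimum 11 at index 3, swap -> [-4, 0, 11, 22, 19]


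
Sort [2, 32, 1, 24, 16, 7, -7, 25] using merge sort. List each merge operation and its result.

Divide and conquer:
  Merge [2] + [32] -> [2, 32]
  Merge [1] + [24] -> [1, 24]
  Merge [2, 32] + [1, 24] -> [1, 2, 24, 32]
  Merge [16] + [7] -> [7, 16]
  Merge [-7] + [25] -> [-7, 25]
  Merge [7, 16] + [-7, 25] -> [-7, 7, 16, 25]
  Merge [1, 2, 24, 32] + [-7, 7, 16, 25] -> [-7, 1, 2, 7, 16, 24, 25, 32]


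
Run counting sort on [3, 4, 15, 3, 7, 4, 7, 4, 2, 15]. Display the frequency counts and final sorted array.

Count array: [0, 0, 1, 2, 3, 0, 0, 2, 0, 0, 0, 0, 0, 0, 0, 2]
(count[i] = number of elements equal to i)
Cumulative count: [0, 0, 1, 3, 6, 6, 6, 8, 8, 8, 8, 8, 8, 8, 8, 10]
Sorted: [2, 3, 3, 4, 4, 4, 7, 7, 15, 15]


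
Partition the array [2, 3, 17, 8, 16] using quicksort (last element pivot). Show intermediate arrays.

Partition 1: pivot=16 at index 3 -> [2, 3, 8, 16, 17]
Partition 2: pivot=8 at index 2 -> [2, 3, 8, 16, 17]
Partition 3: pivot=3 at index 1 -> [2, 3, 8, 16, 17]


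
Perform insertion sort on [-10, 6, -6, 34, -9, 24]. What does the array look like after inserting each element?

First element -10 is already 'sorted'
Insert 6: shifted 0 elements -> [-10, 6, -6, 34, -9, 24]
Insert -6: shifted 1 elements -> [-10, -6, 6, 34, -9, 24]
Insert 34: shifted 0 elements -> [-10, -6, 6, 34, -9, 24]
Insert -9: shifted 3 elements -> [-10, -9, -6, 6, 34, 24]
Insert 24: shifted 1 elements -> [-10, -9, -6, 6, 24, 34]


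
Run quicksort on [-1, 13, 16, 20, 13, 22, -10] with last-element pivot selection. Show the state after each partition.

Partition 1: pivot=-10 at index 0 -> [-10, 13, 16, 20, 13, 22, -1]
Partition 2: pivot=-1 at index 1 -> [-10, -1, 16, 20, 13, 22, 13]
Partition 3: pivot=13 at index 3 -> [-10, -1, 13, 13, 16, 22, 20]
Partition 4: pivot=20 at index 5 -> [-10, -1, 13, 13, 16, 20, 22]


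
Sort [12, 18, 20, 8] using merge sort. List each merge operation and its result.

Divide and conquer:
  Merge [12] + [18] -> [12, 18]
  Merge [20] + [8] -> [8, 20]
  Merge [12, 18] + [8, 20] -> [8, 12, 18, 20]


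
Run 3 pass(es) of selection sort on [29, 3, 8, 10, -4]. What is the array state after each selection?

Pass 1: Select minimum -4 at index 4, swap -> [-4, 3, 8, 10, 29]
Pass 2: Select minimum 3 at index 1, swap -> [-4, 3, 8, 10, 29]
Pass 3: Select minimum 8 at index 2, swap -> [-4, 3, 8, 10, 29]


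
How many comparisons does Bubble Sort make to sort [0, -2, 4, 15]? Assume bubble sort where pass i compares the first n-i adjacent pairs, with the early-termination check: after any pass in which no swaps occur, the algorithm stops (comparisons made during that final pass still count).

Pass 1: compare adjacent pairs (0,1)..(2,3) = 3 comparison(s), 1 swap(s) -> [-2, 0, 4, 15]
Pass 2: compare adjacent pairs (0,1)..(1,2) = 2 comparison(s), 0 swap(s) -> [-2, 0, 4, 15]
No swaps in this pass, so bubble sort stops here.
Total comparisons: 3 + 2 = 5


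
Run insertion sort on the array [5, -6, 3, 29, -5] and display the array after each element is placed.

First element 5 is already 'sorted'
Insert -6: shifted 1 elements -> [-6, 5, 3, 29, -5]
Insert 3: shifted 1 elements -> [-6, 3, 5, 29, -5]
Insert 29: shifted 0 elements -> [-6, 3, 5, 29, -5]
Insert -5: shifted 3 elements -> [-6, -5, 3, 5, 29]


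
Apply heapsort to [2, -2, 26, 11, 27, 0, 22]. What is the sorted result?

Build heap: [27, 11, 26, 2, -2, 0, 22]
Extract 27: [26, 11, 22, 2, -2, 0, 27]
Extract 26: [22, 11, 0, 2, -2, 26, 27]
Extract 22: [11, 2, 0, -2, 22, 26, 27]
Extract 11: [2, -2, 0, 11, 22, 26, 27]
Extract 2: [0, -2, 2, 11, 22, 26, 27]
Extract 0: [-2, 0, 2, 11, 22, 26, 27]


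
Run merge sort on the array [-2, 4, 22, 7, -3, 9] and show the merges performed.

Divide and conquer:
  Merge [4] + [22] -> [4, 22]
  Merge [-2] + [4, 22] -> [-2, 4, 22]
  Merge [-3] + [9] -> [-3, 9]
  Merge [7] + [-3, 9] -> [-3, 7, 9]
  Merge [-2, 4, 22] + [-3, 7, 9] -> [-3, -2, 4, 7, 9, 22]


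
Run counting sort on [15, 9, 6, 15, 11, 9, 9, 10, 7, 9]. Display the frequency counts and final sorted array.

Count array: [0, 0, 0, 0, 0, 0, 1, 1, 0, 4, 1, 1, 0, 0, 0, 2]
(count[i] = number of elements equal to i)
Cumulative count: [0, 0, 0, 0, 0, 0, 1, 2, 2, 6, 7, 8, 8, 8, 8, 10]
Sorted: [6, 7, 9, 9, 9, 9, 10, 11, 15, 15]


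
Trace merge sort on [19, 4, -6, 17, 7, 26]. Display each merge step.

Divide and conquer:
  Merge [4] + [-6] -> [-6, 4]
  Merge [19] + [-6, 4] -> [-6, 4, 19]
  Merge [7] + [26] -> [7, 26]
  Merge [17] + [7, 26] -> [7, 17, 26]
  Merge [-6, 4, 19] + [7, 17, 26] -> [-6, 4, 7, 17, 19, 26]


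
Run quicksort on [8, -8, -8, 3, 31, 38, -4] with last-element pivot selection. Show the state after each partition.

Partition 1: pivot=-4 at index 2 -> [-8, -8, -4, 3, 31, 38, 8]
Partition 2: pivot=-8 at index 1 -> [-8, -8, -4, 3, 31, 38, 8]
Partition 3: pivot=8 at index 4 -> [-8, -8, -4, 3, 8, 38, 31]
Partition 4: pivot=31 at index 5 -> [-8, -8, -4, 3, 8, 31, 38]


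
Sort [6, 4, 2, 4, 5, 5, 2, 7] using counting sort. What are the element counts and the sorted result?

Count array: [0, 0, 2, 0, 2, 2, 1, 1]
(count[i] = number of elements equal to i)
Cumulative count: [0, 0, 2, 2, 4, 6, 7, 8]
Sorted: [2, 2, 4, 4, 5, 5, 6, 7]


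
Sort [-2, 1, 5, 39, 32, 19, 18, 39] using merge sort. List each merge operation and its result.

Divide and conquer:
  Merge [-2] + [1] -> [-2, 1]
  Merge [5] + [39] -> [5, 39]
  Merge [-2, 1] + [5, 39] -> [-2, 1, 5, 39]
  Merge [32] + [19] -> [19, 32]
  Merge [18] + [39] -> [18, 39]
  Merge [19, 32] + [18, 39] -> [18, 19, 32, 39]
  Merge [-2, 1, 5, 39] + [18, 19, 32, 39] -> [-2, 1, 5, 18, 19, 32, 39, 39]


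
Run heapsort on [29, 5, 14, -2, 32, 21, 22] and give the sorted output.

Build heap: [32, 29, 22, -2, 5, 21, 14]
Extract 32: [29, 14, 22, -2, 5, 21, 32]
Extract 29: [22, 14, 21, -2, 5, 29, 32]
Extract 22: [21, 14, 5, -2, 22, 29, 32]
Extract 21: [14, -2, 5, 21, 22, 29, 32]
Extract 14: [5, -2, 14, 21, 22, 29, 32]
Extract 5: [-2, 5, 14, 21, 22, 29, 32]


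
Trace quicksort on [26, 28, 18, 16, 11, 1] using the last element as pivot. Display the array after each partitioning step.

Partition 1: pivot=1 at index 0 -> [1, 28, 18, 16, 11, 26]
Partition 2: pivot=26 at index 4 -> [1, 18, 16, 11, 26, 28]
Partition 3: pivot=11 at index 1 -> [1, 11, 16, 18, 26, 28]
Partition 4: pivot=18 at index 3 -> [1, 11, 16, 18, 26, 28]


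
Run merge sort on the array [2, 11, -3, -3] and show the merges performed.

Divide and conquer:
  Merge [2] + [11] -> [2, 11]
  Merge [-3] + [-3] -> [-3, -3]
  Merge [2, 11] + [-3, -3] -> [-3, -3, 2, 11]


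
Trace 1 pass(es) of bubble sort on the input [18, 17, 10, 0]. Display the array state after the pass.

After pass 1: [17, 10, 0, 18] (3 swaps)
Total swaps: 3


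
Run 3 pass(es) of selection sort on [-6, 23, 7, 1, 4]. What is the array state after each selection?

Pass 1: Select minimum -6 at index 0, swap -> [-6, 23, 7, 1, 4]
Pass 2: Select minimum 1 at index 3, swap -> [-6, 1, 7, 23, 4]
Pass 3: Select minimum 4 at index 4, swap -> [-6, 1, 4, 23, 7]


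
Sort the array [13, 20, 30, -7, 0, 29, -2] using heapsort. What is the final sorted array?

Build heap: [30, 20, 29, -7, 0, 13, -2]
Extract 30: [29, 20, 13, -7, 0, -2, 30]
Extract 29: [20, 0, 13, -7, -2, 29, 30]
Extract 20: [13, 0, -2, -7, 20, 29, 30]
Extract 13: [0, -7, -2, 13, 20, 29, 30]
Extract 0: [-2, -7, 0, 13, 20, 29, 30]
Extract -2: [-7, -2, 0, 13, 20, 29, 30]


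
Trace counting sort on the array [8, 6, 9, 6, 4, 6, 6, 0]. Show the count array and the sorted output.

Count array: [1, 0, 0, 0, 1, 0, 4, 0, 1, 1]
(count[i] = number of elements equal to i)
Cumulative count: [1, 1, 1, 1, 2, 2, 6, 6, 7, 8]
Sorted: [0, 4, 6, 6, 6, 6, 8, 9]


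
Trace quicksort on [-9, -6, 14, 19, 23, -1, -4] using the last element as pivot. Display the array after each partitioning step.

Partition 1: pivot=-4 at index 2 -> [-9, -6, -4, 19, 23, -1, 14]
Partition 2: pivot=-6 at index 1 -> [-9, -6, -4, 19, 23, -1, 14]
Partition 3: pivot=14 at index 4 -> [-9, -6, -4, -1, 14, 19, 23]
Partition 4: pivot=23 at index 6 -> [-9, -6, -4, -1, 14, 19, 23]
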